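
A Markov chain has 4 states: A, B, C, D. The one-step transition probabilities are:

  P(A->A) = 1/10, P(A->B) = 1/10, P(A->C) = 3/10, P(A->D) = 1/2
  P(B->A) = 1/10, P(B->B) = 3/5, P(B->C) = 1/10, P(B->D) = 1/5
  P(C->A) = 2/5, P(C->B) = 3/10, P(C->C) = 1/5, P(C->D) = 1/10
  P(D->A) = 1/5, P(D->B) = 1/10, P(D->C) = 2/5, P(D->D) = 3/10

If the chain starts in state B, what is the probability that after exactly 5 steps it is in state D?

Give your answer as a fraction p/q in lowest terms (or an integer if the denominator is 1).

Answer: 12989/50000

Derivation:
Computing P^5 by repeated multiplication:
P^1 =
  A: [1/10, 1/10, 3/10, 1/2]
  B: [1/10, 3/5, 1/10, 1/5]
  C: [2/5, 3/10, 1/5, 1/10]
  D: [1/5, 1/10, 2/5, 3/10]
P^2 =
  A: [6/25, 21/100, 3/10, 1/4]
  B: [3/20, 21/50, 19/100, 6/25]
  C: [17/100, 29/100, 23/100, 31/100]
  D: [1/4, 23/100, 27/100, 1/4]
P^3 =
  A: [43/200, 53/200, 253/1000, 267/1000]
  B: [181/1000, 87/250, 221/1000, 1/4]
  C: [1/5, 291/1000, 1/4, 259/1000]
  D: [103/500, 269/1000, 63/250, 273/1000]
P^4 =
  A: [1013/5000, 2831/10000, 621/2500, 2659/10000]
  B: [1913/10000, 1591/5000, 2333/10000, 643/2500]
  C: [2009/10000, 591/2000, 2427/10000, 2609/10000]
  D: [2029/10000, 2849/10000, 2483/10000, 2639/10000]
P^5 =
  A: [20111/100000, 29123/100000, 24513/100000, 26253/100000]
  B: [19571/100000, 1911/6250, 191/800, 12989/50000]
  C: [1989/10000, 29629/100000, 1517/6250, 26209/100000]
  D: [2511/12500, 29211/100000, 12229/50000, 26243/100000]

(P^5)[B -> D] = 12989/50000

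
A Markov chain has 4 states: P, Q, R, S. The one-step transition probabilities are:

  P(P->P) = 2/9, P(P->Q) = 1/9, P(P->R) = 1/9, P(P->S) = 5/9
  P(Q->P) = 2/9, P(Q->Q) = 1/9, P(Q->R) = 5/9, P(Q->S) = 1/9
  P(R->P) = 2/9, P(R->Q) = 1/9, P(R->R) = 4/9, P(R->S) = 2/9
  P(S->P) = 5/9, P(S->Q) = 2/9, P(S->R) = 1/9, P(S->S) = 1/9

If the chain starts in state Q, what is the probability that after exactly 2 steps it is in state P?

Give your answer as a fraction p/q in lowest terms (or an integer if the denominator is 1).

Answer: 7/27

Derivation:
Computing P^2 by repeated multiplication:
P^1 =
  P: [2/9, 1/9, 1/9, 5/9]
  Q: [2/9, 1/9, 5/9, 1/9]
  R: [2/9, 1/9, 4/9, 2/9]
  S: [5/9, 2/9, 1/9, 1/9]
P^2 =
  P: [11/27, 14/81, 16/81, 2/9]
  Q: [7/27, 10/81, 28/81, 22/81]
  R: [8/27, 11/81, 25/81, 7/27]
  S: [7/27, 10/81, 20/81, 10/27]

(P^2)[Q -> P] = 7/27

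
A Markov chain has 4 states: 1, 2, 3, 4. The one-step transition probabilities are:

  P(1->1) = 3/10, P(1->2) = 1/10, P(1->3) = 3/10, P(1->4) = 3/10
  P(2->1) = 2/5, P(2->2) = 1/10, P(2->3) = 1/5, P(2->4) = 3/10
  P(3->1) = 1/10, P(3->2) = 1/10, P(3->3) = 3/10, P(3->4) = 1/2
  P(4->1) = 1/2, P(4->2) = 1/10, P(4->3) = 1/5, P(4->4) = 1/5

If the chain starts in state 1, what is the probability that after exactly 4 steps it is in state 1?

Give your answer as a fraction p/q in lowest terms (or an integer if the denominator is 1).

Computing P^4 by repeated multiplication:
P^1 =
  1: [3/10, 1/10, 3/10, 3/10]
  2: [2/5, 1/10, 1/5, 3/10]
  3: [1/10, 1/10, 3/10, 1/2]
  4: [1/2, 1/10, 1/5, 1/5]
P^2 =
  1: [31/100, 1/10, 13/50, 33/100]
  2: [33/100, 1/10, 13/50, 31/100]
  3: [7/20, 1/10, 6/25, 31/100]
  4: [31/100, 1/10, 27/100, 8/25]
P^3 =
  1: [81/250, 1/10, 257/1000, 319/1000]
  2: [8/25, 1/10, 259/1000, 321/1000]
  3: [81/250, 1/10, 259/1000, 317/1000]
  4: [8/25, 1/10, 129/500, 161/500]
P^4 =
  1: [403/1250, 1/10, 2581/10000, 639/2000]
  2: [403/1250, 1/10, 2579/10000, 3197/10000]
  3: [201/625, 1/10, 2583/10000, 3201/10000]
  4: [807/2500, 1/10, 1289/5000, 1597/5000]

(P^4)[1 -> 1] = 403/1250

Answer: 403/1250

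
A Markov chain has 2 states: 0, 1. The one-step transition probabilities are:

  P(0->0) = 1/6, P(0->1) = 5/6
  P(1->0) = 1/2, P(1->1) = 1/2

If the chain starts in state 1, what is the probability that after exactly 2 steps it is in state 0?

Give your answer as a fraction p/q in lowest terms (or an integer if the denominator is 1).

Answer: 1/3

Derivation:
Computing P^2 by repeated multiplication:
P^1 =
  0: [1/6, 5/6]
  1: [1/2, 1/2]
P^2 =
  0: [4/9, 5/9]
  1: [1/3, 2/3]

(P^2)[1 -> 0] = 1/3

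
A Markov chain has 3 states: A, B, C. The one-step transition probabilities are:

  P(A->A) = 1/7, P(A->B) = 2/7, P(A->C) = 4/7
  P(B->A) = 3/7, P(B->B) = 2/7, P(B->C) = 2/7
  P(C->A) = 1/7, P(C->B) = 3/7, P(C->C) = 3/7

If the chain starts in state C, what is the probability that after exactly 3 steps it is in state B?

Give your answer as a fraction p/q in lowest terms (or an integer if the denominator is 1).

Computing P^3 by repeated multiplication:
P^1 =
  A: [1/7, 2/7, 4/7]
  B: [3/7, 2/7, 2/7]
  C: [1/7, 3/7, 3/7]
P^2 =
  A: [11/49, 18/49, 20/49]
  B: [11/49, 16/49, 22/49]
  C: [13/49, 17/49, 19/49]
P^3 =
  A: [85/343, 118/343, 20/49]
  B: [81/343, 120/343, 142/343]
  C: [83/343, 117/343, 143/343]

(P^3)[C -> B] = 117/343

Answer: 117/343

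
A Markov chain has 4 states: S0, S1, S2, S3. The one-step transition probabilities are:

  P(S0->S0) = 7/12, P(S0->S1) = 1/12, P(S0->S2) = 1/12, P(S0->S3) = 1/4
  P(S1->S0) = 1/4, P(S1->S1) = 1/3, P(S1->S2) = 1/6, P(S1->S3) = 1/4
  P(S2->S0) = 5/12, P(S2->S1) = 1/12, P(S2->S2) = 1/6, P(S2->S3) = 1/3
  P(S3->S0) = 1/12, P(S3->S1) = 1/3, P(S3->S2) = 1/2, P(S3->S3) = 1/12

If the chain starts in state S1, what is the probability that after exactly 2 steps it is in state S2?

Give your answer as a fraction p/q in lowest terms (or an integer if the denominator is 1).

Answer: 11/48

Derivation:
Computing P^2 by repeated multiplication:
P^1 =
  S0: [7/12, 1/12, 1/12, 1/4]
  S1: [1/4, 1/3, 1/6, 1/4]
  S2: [5/12, 1/12, 1/6, 1/3]
  S3: [1/12, 1/3, 1/2, 1/12]
P^2 =
  S0: [5/12, 1/6, 29/144, 31/144]
  S1: [23/72, 11/48, 11/48, 2/9]
  S2: [13/36, 3/16, 35/144, 5/24]
  S3: [25/72, 3/16, 3/16, 5/18]

(P^2)[S1 -> S2] = 11/48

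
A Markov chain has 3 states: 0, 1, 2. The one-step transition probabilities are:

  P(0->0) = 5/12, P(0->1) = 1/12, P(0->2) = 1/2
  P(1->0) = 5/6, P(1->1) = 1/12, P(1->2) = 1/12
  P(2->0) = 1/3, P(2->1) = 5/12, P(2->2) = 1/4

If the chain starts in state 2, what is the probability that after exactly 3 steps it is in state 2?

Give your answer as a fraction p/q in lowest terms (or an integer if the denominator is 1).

Answer: 35/96

Derivation:
Computing P^3 by repeated multiplication:
P^1 =
  0: [5/12, 1/12, 1/2]
  1: [5/6, 1/12, 1/12]
  2: [1/3, 5/12, 1/4]
P^2 =
  0: [59/144, 1/4, 49/144]
  1: [4/9, 1/9, 4/9]
  2: [41/72, 1/6, 19/72]
P^3 =
  0: [851/1728, 85/432, 179/576]
  1: [23/54, 25/108, 37/108]
  2: [401/864, 37/216, 35/96]

(P^3)[2 -> 2] = 35/96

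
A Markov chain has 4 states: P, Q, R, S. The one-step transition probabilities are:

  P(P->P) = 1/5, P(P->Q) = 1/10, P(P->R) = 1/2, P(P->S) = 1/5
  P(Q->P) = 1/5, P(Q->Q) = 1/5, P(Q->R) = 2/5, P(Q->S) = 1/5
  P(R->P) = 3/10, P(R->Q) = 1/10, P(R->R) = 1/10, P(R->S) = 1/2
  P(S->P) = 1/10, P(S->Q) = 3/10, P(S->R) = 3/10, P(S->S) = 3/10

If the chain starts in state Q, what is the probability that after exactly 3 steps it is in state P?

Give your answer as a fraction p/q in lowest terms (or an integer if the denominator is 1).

Answer: 97/500

Derivation:
Computing P^3 by repeated multiplication:
P^1 =
  P: [1/5, 1/10, 1/2, 1/5]
  Q: [1/5, 1/5, 2/5, 1/5]
  R: [3/10, 1/10, 1/10, 1/2]
  S: [1/10, 3/10, 3/10, 3/10]
P^2 =
  P: [23/100, 3/20, 1/4, 37/100]
  Q: [11/50, 4/25, 7/25, 17/50]
  R: [4/25, 21/100, 7/20, 7/25]
  S: [1/5, 19/100, 29/100, 8/25]
P^3 =
  P: [47/250, 189/1000, 311/1000, 39/125]
  Q: [97/500, 23/125, 38/125, 159/500]
  R: [207/1000, 177/1000, 283/1000, 333/1000]
  S: [197/1000, 183/1000, 301/1000, 319/1000]

(P^3)[Q -> P] = 97/500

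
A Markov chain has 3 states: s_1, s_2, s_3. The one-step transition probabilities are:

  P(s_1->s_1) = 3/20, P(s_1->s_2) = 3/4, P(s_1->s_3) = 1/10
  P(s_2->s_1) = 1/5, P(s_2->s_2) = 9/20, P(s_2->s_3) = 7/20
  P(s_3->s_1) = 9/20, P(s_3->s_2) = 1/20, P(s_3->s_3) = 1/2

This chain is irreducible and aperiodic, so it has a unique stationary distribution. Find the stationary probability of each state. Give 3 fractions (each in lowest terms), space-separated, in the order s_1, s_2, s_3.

Answer: 103/382 76/191 127/382

Derivation:
The stationary distribution satisfies pi = pi * P, i.e.:
  pi_s_1 = 3/20*pi_s_1 + 1/5*pi_s_2 + 9/20*pi_s_3
  pi_s_2 = 3/4*pi_s_1 + 9/20*pi_s_2 + 1/20*pi_s_3
  pi_s_3 = 1/10*pi_s_1 + 7/20*pi_s_2 + 1/2*pi_s_3
with normalization: pi_s_1 + pi_s_2 + pi_s_3 = 1.

Using the first 2 balance equations plus normalization, the linear system A*pi = b is:
  [-17/20, 1/5, 9/20] . pi = 0
  [3/4, -11/20, 1/20] . pi = 0
  [1, 1, 1] . pi = 1

Solving yields:
  pi_s_1 = 103/382
  pi_s_2 = 76/191
  pi_s_3 = 127/382

Verification (pi * P):
  103/382*3/20 + 76/191*1/5 + 127/382*9/20 = 103/382 = pi_s_1  (ok)
  103/382*3/4 + 76/191*9/20 + 127/382*1/20 = 76/191 = pi_s_2  (ok)
  103/382*1/10 + 76/191*7/20 + 127/382*1/2 = 127/382 = pi_s_3  (ok)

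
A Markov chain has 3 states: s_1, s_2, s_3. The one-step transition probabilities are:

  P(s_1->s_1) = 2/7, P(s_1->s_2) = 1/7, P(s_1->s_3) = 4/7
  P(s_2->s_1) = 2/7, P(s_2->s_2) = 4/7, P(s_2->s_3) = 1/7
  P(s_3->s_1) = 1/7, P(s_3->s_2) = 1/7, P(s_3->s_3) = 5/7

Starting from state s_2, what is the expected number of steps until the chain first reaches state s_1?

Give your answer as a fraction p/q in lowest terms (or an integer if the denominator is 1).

Let h_i = expected steps to first reach s_1 from state i.
Boundary: h_s_1 = 0.
First-step equations for the other states:
  h_s_2 = 1 + 2/7*h_s_1 + 4/7*h_s_2 + 1/7*h_s_3
  h_s_3 = 1 + 1/7*h_s_1 + 1/7*h_s_2 + 5/7*h_s_3

Substituting h_s_1 = 0 and rearranging gives the linear system (I - Q) h = 1:
  [3/7, -1/7] . (h_s_2, h_s_3) = 1
  [-1/7, 2/7] . (h_s_2, h_s_3) = 1

Solving yields:
  h_s_2 = 21/5
  h_s_3 = 28/5

Starting state is s_2, so the expected hitting time is h_s_2 = 21/5.

Answer: 21/5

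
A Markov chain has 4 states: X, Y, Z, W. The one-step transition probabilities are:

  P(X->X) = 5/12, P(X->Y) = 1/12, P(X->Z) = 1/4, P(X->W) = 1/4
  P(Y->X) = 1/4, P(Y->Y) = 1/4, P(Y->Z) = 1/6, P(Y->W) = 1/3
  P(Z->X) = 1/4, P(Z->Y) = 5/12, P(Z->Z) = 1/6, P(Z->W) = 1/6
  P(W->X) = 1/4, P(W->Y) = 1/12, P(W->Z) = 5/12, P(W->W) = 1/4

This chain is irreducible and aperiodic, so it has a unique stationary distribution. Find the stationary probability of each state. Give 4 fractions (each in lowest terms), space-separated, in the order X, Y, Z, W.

The stationary distribution satisfies pi = pi * P, i.e.:
  pi_X = 5/12*pi_X + 1/4*pi_Y + 1/4*pi_Z + 1/4*pi_W
  pi_Y = 1/12*pi_X + 1/4*pi_Y + 5/12*pi_Z + 1/12*pi_W
  pi_Z = 1/4*pi_X + 1/6*pi_Y + 1/6*pi_Z + 5/12*pi_W
  pi_W = 1/4*pi_X + 1/3*pi_Y + 1/6*pi_Z + 1/4*pi_W
with normalization: pi_X + pi_Y + pi_Z + pi_W = 1.

Using the first 3 balance equations plus normalization, the linear system A*pi = b is:
  [-7/12, 1/4, 1/4, 1/4] . pi = 0
  [1/12, -3/4, 5/12, 1/12] . pi = 0
  [1/4, 1/6, -5/6, 5/12] . pi = 0
  [1, 1, 1, 1] . pi = 1

Solving yields:
  pi_X = 3/10
  pi_Y = 163/810
  pi_Z = 41/162
  pi_W = 199/810

Verification (pi * P):
  3/10*5/12 + 163/810*1/4 + 41/162*1/4 + 199/810*1/4 = 3/10 = pi_X  (ok)
  3/10*1/12 + 163/810*1/4 + 41/162*5/12 + 199/810*1/12 = 163/810 = pi_Y  (ok)
  3/10*1/4 + 163/810*1/6 + 41/162*1/6 + 199/810*5/12 = 41/162 = pi_Z  (ok)
  3/10*1/4 + 163/810*1/3 + 41/162*1/6 + 199/810*1/4 = 199/810 = pi_W  (ok)

Answer: 3/10 163/810 41/162 199/810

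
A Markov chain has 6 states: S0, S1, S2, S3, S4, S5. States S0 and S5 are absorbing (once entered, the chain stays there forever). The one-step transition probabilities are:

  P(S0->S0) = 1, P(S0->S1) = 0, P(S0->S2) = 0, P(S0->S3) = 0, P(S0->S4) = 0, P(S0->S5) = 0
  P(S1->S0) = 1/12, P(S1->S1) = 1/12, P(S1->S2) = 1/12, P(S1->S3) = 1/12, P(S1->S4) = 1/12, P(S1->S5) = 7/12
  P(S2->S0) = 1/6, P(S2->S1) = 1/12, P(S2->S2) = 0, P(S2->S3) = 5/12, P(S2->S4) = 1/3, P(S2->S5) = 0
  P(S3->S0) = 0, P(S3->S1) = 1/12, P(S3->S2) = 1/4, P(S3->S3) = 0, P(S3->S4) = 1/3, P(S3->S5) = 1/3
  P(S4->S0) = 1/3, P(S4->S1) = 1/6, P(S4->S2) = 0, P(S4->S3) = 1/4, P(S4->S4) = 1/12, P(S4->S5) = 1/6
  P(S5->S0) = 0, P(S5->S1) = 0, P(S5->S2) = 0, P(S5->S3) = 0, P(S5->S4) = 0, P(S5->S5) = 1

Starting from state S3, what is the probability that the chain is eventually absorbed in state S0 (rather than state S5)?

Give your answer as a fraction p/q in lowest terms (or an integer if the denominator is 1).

Answer: 3737/12718

Derivation:
Let a_i = P(absorbed in S0 | start in state i).
Boundary conditions: a_S0 = 1, a_S5 = 0.
For each transient state i, a_i = sum_j P(i->j) * a_j:
  a_S1 = 1/12*a_S0 + 1/12*a_S1 + 1/12*a_S2 + 1/12*a_S3 + 1/12*a_S4 + 7/12*a_S5
  a_S2 = 1/6*a_S0 + 1/12*a_S1 + 0*a_S2 + 5/12*a_S3 + 1/3*a_S4 + 0*a_S5
  a_S3 = 0*a_S0 + 1/12*a_S1 + 1/4*a_S2 + 0*a_S3 + 1/3*a_S4 + 1/3*a_S5
  a_S4 = 1/3*a_S0 + 1/6*a_S1 + 0*a_S2 + 1/4*a_S3 + 1/12*a_S4 + 1/6*a_S5

Substituting a_S0 = 1 and a_S5 = 0, rearrange to (I - Q) a = r where r[i] = P(i -> S0):
  [11/12, -1/12, -1/12, -1/12] . (a_S1, a_S2, a_S3, a_S4) = 1/12
  [-1/12, 1, -5/12, -1/3] . (a_S1, a_S2, a_S3, a_S4) = 1/6
  [-1/12, -1/4, 1, -1/3] . (a_S1, a_S2, a_S3, a_S4) = 0
  [-1/6, 0, -1/4, 11/12] . (a_S1, a_S2, a_S3, a_S4) = 1/3

Solving yields:
  a_S1 = 2591/12718
  a_S2 = 5931/12718
  a_S3 = 3737/12718
  a_S4 = 6115/12718

Starting state is S3, so the absorption probability is a_S3 = 3737/12718.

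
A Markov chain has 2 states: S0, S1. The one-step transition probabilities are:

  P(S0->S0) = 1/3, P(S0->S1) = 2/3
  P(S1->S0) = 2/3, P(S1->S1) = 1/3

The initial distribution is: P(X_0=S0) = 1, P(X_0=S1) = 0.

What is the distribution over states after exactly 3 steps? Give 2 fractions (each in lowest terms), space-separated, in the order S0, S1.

Answer: 13/27 14/27

Derivation:
Propagating the distribution step by step (d_{t+1} = d_t * P):
d_0 = (S0=1, S1=0)
  d_1[S0] = 1*1/3 + 0*2/3 = 1/3
  d_1[S1] = 1*2/3 + 0*1/3 = 2/3
d_1 = (S0=1/3, S1=2/3)
  d_2[S0] = 1/3*1/3 + 2/3*2/3 = 5/9
  d_2[S1] = 1/3*2/3 + 2/3*1/3 = 4/9
d_2 = (S0=5/9, S1=4/9)
  d_3[S0] = 5/9*1/3 + 4/9*2/3 = 13/27
  d_3[S1] = 5/9*2/3 + 4/9*1/3 = 14/27
d_3 = (S0=13/27, S1=14/27)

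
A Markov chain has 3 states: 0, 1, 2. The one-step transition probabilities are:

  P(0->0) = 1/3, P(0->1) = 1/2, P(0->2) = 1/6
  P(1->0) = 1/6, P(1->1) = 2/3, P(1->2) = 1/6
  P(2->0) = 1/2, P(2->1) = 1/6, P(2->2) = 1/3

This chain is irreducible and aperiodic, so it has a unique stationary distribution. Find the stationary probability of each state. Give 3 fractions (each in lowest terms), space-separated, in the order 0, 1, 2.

Answer: 7/25 13/25 1/5

Derivation:
The stationary distribution satisfies pi = pi * P, i.e.:
  pi_0 = 1/3*pi_0 + 1/6*pi_1 + 1/2*pi_2
  pi_1 = 1/2*pi_0 + 2/3*pi_1 + 1/6*pi_2
  pi_2 = 1/6*pi_0 + 1/6*pi_1 + 1/3*pi_2
with normalization: pi_0 + pi_1 + pi_2 = 1.

Using the first 2 balance equations plus normalization, the linear system A*pi = b is:
  [-2/3, 1/6, 1/2] . pi = 0
  [1/2, -1/3, 1/6] . pi = 0
  [1, 1, 1] . pi = 1

Solving yields:
  pi_0 = 7/25
  pi_1 = 13/25
  pi_2 = 1/5

Verification (pi * P):
  7/25*1/3 + 13/25*1/6 + 1/5*1/2 = 7/25 = pi_0  (ok)
  7/25*1/2 + 13/25*2/3 + 1/5*1/6 = 13/25 = pi_1  (ok)
  7/25*1/6 + 13/25*1/6 + 1/5*1/3 = 1/5 = pi_2  (ok)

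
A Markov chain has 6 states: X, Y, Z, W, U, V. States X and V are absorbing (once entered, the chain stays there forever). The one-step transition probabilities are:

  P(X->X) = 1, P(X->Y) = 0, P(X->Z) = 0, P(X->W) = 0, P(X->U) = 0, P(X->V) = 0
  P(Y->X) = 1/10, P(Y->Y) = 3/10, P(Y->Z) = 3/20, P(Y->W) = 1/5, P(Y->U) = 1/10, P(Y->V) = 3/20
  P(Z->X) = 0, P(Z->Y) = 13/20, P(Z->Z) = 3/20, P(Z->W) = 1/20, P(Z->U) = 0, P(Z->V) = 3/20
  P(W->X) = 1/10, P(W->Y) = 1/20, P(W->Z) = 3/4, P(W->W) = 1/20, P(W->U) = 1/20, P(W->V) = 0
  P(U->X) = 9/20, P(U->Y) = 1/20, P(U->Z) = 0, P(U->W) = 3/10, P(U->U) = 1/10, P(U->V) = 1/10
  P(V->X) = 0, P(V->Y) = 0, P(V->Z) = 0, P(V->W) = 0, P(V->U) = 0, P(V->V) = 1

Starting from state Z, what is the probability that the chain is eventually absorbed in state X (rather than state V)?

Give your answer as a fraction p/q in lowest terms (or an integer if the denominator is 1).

Let a_i = P(absorbed in X | start in state i).
Boundary conditions: a_X = 1, a_V = 0.
For each transient state i, a_i = sum_j P(i->j) * a_j:
  a_Y = 1/10*a_X + 3/10*a_Y + 3/20*a_Z + 1/5*a_W + 1/10*a_U + 3/20*a_V
  a_Z = 0*a_X + 13/20*a_Y + 3/20*a_Z + 1/20*a_W + 0*a_U + 3/20*a_V
  a_W = 1/10*a_X + 1/20*a_Y + 3/4*a_Z + 1/20*a_W + 1/20*a_U + 0*a_V
  a_U = 9/20*a_X + 1/20*a_Y + 0*a_Z + 3/10*a_W + 1/10*a_U + 1/10*a_V

Substituting a_X = 1 and a_V = 0, rearrange to (I - Q) a = r where r[i] = P(i -> X):
  [7/10, -3/20, -1/5, -1/10] . (a_Y, a_Z, a_W, a_U) = 1/10
  [-13/20, 17/20, -1/20, 0] . (a_Y, a_Z, a_W, a_U) = 0
  [-1/20, -3/4, 19/20, -1/20] . (a_Y, a_Z, a_W, a_U) = 1/10
  [-1/20, 0, -3/10, 9/10] . (a_Y, a_Z, a_W, a_U) = 9/20

Solving yields:
  a_Y = 6677/14845
  a_Z = 16516/44535
  a_W = 20369/44535
  a_U = 6034/8907

Starting state is Z, so the absorption probability is a_Z = 16516/44535.

Answer: 16516/44535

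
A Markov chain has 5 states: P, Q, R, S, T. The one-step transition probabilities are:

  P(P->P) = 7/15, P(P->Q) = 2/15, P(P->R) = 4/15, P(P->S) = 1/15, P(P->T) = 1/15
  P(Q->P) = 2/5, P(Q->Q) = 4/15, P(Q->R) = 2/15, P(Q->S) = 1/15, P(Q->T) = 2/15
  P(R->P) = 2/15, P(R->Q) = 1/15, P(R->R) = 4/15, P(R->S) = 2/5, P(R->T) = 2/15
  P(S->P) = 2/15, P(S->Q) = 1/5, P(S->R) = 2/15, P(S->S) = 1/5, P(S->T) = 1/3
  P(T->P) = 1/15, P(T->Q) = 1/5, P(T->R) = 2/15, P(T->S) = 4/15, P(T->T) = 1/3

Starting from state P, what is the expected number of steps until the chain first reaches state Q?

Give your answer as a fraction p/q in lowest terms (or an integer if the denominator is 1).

Answer: 32205/4661

Derivation:
Let h_i = expected steps to first reach Q from state i.
Boundary: h_Q = 0.
First-step equations for the other states:
  h_P = 1 + 7/15*h_P + 2/15*h_Q + 4/15*h_R + 1/15*h_S + 1/15*h_T
  h_R = 1 + 2/15*h_P + 1/15*h_Q + 4/15*h_R + 2/5*h_S + 2/15*h_T
  h_S = 1 + 2/15*h_P + 1/5*h_Q + 2/15*h_R + 1/5*h_S + 1/3*h_T
  h_T = 1 + 1/15*h_P + 1/5*h_Q + 2/15*h_R + 4/15*h_S + 1/3*h_T

Substituting h_Q = 0 and rearranging gives the linear system (I - Q) h = 1:
  [8/15, -4/15, -1/15, -1/15] . (h_P, h_R, h_S, h_T) = 1
  [-2/15, 11/15, -2/5, -2/15] . (h_P, h_R, h_S, h_T) = 1
  [-2/15, -2/15, 4/5, -1/3] . (h_P, h_R, h_S, h_T) = 1
  [-1/15, -2/15, -4/15, 2/3] . (h_P, h_R, h_S, h_T) = 1

Solving yields:
  h_P = 32205/4661
  h_R = 32805/4661
  h_S = 28380/4661
  h_T = 28125/4661

Starting state is P, so the expected hitting time is h_P = 32205/4661.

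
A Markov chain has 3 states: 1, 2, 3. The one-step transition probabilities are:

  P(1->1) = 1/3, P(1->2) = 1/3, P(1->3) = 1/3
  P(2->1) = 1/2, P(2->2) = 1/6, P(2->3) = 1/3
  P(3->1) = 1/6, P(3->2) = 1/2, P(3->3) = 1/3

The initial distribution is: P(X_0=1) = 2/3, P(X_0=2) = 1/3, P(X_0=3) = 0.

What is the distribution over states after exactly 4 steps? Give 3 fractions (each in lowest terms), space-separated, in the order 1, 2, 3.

Answer: 1295/3888 1297/3888 1/3

Derivation:
Propagating the distribution step by step (d_{t+1} = d_t * P):
d_0 = (1=2/3, 2=1/3, 3=0)
  d_1[1] = 2/3*1/3 + 1/3*1/2 + 0*1/6 = 7/18
  d_1[2] = 2/3*1/3 + 1/3*1/6 + 0*1/2 = 5/18
  d_1[3] = 2/3*1/3 + 1/3*1/3 + 0*1/3 = 1/3
d_1 = (1=7/18, 2=5/18, 3=1/3)
  d_2[1] = 7/18*1/3 + 5/18*1/2 + 1/3*1/6 = 35/108
  d_2[2] = 7/18*1/3 + 5/18*1/6 + 1/3*1/2 = 37/108
  d_2[3] = 7/18*1/3 + 5/18*1/3 + 1/3*1/3 = 1/3
d_2 = (1=35/108, 2=37/108, 3=1/3)
  d_3[1] = 35/108*1/3 + 37/108*1/2 + 1/3*1/6 = 217/648
  d_3[2] = 35/108*1/3 + 37/108*1/6 + 1/3*1/2 = 215/648
  d_3[3] = 35/108*1/3 + 37/108*1/3 + 1/3*1/3 = 1/3
d_3 = (1=217/648, 2=215/648, 3=1/3)
  d_4[1] = 217/648*1/3 + 215/648*1/2 + 1/3*1/6 = 1295/3888
  d_4[2] = 217/648*1/3 + 215/648*1/6 + 1/3*1/2 = 1297/3888
  d_4[3] = 217/648*1/3 + 215/648*1/3 + 1/3*1/3 = 1/3
d_4 = (1=1295/3888, 2=1297/3888, 3=1/3)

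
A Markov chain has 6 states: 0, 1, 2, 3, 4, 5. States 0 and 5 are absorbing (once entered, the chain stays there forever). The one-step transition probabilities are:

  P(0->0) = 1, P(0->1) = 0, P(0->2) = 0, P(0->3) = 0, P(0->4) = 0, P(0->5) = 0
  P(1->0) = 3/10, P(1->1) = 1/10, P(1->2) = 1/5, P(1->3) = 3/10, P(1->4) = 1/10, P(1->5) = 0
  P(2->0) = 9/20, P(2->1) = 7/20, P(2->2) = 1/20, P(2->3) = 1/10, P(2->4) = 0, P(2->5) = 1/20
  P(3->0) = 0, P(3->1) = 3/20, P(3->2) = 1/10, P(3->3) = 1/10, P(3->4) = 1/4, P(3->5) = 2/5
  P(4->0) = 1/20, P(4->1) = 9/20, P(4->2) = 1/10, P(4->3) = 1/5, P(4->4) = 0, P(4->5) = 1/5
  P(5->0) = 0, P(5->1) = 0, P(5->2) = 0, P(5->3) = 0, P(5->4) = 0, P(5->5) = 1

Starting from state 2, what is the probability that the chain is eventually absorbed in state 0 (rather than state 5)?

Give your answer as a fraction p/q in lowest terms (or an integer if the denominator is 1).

Let a_i = P(absorbed in 0 | start in state i).
Boundary conditions: a_0 = 1, a_5 = 0.
For each transient state i, a_i = sum_j P(i->j) * a_j:
  a_1 = 3/10*a_0 + 1/10*a_1 + 1/5*a_2 + 3/10*a_3 + 1/10*a_4 + 0*a_5
  a_2 = 9/20*a_0 + 7/20*a_1 + 1/20*a_2 + 1/10*a_3 + 0*a_4 + 1/20*a_5
  a_3 = 0*a_0 + 3/20*a_1 + 1/10*a_2 + 1/10*a_3 + 1/4*a_4 + 2/5*a_5
  a_4 = 1/20*a_0 + 9/20*a_1 + 1/10*a_2 + 1/5*a_3 + 0*a_4 + 1/5*a_5

Substituting a_0 = 1 and a_5 = 0, rearrange to (I - Q) a = r where r[i] = P(i -> 0):
  [9/10, -1/5, -3/10, -1/10] . (a_1, a_2, a_3, a_4) = 3/10
  [-7/20, 19/20, -1/10, 0] . (a_1, a_2, a_3, a_4) = 9/20
  [-3/20, -1/10, 9/10, -1/4] . (a_1, a_2, a_3, a_4) = 0
  [-9/20, -1/10, -1/5, 1] . (a_1, a_2, a_3, a_4) = 1/20

Solving yields:
  a_1 = 27589/41435
  a_2 = 31236/41435
  a_3 = 13723/41435
  a_4 = 4071/8287

Starting state is 2, so the absorption probability is a_2 = 31236/41435.

Answer: 31236/41435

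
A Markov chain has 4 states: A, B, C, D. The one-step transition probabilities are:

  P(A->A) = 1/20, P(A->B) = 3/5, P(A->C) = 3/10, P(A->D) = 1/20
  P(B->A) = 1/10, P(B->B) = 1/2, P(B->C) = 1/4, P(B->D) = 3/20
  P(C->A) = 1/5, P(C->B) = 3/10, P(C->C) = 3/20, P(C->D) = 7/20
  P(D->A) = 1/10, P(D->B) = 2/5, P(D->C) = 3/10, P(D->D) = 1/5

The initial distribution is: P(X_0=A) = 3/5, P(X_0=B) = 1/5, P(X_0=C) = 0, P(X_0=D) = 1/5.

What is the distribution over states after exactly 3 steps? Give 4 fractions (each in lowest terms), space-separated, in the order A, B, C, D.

Answer: 4667/40000 8921/20000 1949/8000 3873/20000

Derivation:
Propagating the distribution step by step (d_{t+1} = d_t * P):
d_0 = (A=3/5, B=1/5, C=0, D=1/5)
  d_1[A] = 3/5*1/20 + 1/5*1/10 + 0*1/5 + 1/5*1/10 = 7/100
  d_1[B] = 3/5*3/5 + 1/5*1/2 + 0*3/10 + 1/5*2/5 = 27/50
  d_1[C] = 3/5*3/10 + 1/5*1/4 + 0*3/20 + 1/5*3/10 = 29/100
  d_1[D] = 3/5*1/20 + 1/5*3/20 + 0*7/20 + 1/5*1/5 = 1/10
d_1 = (A=7/100, B=27/50, C=29/100, D=1/10)
  d_2[A] = 7/100*1/20 + 27/50*1/10 + 29/100*1/5 + 1/10*1/10 = 251/2000
  d_2[B] = 7/100*3/5 + 27/50*1/2 + 29/100*3/10 + 1/10*2/5 = 439/1000
  d_2[C] = 7/100*3/10 + 27/50*1/4 + 29/100*3/20 + 1/10*3/10 = 459/2000
  d_2[D] = 7/100*1/20 + 27/50*3/20 + 29/100*7/20 + 1/10*1/5 = 103/500
d_2 = (A=251/2000, B=439/1000, C=459/2000, D=103/500)
  d_3[A] = 251/2000*1/20 + 439/1000*1/10 + 459/2000*1/5 + 103/500*1/10 = 4667/40000
  d_3[B] = 251/2000*3/5 + 439/1000*1/2 + 459/2000*3/10 + 103/500*2/5 = 8921/20000
  d_3[C] = 251/2000*3/10 + 439/1000*1/4 + 459/2000*3/20 + 103/500*3/10 = 1949/8000
  d_3[D] = 251/2000*1/20 + 439/1000*3/20 + 459/2000*7/20 + 103/500*1/5 = 3873/20000
d_3 = (A=4667/40000, B=8921/20000, C=1949/8000, D=3873/20000)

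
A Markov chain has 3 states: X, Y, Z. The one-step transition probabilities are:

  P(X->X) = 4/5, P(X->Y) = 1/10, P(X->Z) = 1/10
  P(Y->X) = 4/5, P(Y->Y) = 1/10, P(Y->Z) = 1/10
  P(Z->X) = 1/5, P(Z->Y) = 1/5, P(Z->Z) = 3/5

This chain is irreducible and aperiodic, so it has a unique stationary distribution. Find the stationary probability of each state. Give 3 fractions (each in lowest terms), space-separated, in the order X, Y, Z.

Answer: 17/25 3/25 1/5

Derivation:
The stationary distribution satisfies pi = pi * P, i.e.:
  pi_X = 4/5*pi_X + 4/5*pi_Y + 1/5*pi_Z
  pi_Y = 1/10*pi_X + 1/10*pi_Y + 1/5*pi_Z
  pi_Z = 1/10*pi_X + 1/10*pi_Y + 3/5*pi_Z
with normalization: pi_X + pi_Y + pi_Z = 1.

Using the first 2 balance equations plus normalization, the linear system A*pi = b is:
  [-1/5, 4/5, 1/5] . pi = 0
  [1/10, -9/10, 1/5] . pi = 0
  [1, 1, 1] . pi = 1

Solving yields:
  pi_X = 17/25
  pi_Y = 3/25
  pi_Z = 1/5

Verification (pi * P):
  17/25*4/5 + 3/25*4/5 + 1/5*1/5 = 17/25 = pi_X  (ok)
  17/25*1/10 + 3/25*1/10 + 1/5*1/5 = 3/25 = pi_Y  (ok)
  17/25*1/10 + 3/25*1/10 + 1/5*3/5 = 1/5 = pi_Z  (ok)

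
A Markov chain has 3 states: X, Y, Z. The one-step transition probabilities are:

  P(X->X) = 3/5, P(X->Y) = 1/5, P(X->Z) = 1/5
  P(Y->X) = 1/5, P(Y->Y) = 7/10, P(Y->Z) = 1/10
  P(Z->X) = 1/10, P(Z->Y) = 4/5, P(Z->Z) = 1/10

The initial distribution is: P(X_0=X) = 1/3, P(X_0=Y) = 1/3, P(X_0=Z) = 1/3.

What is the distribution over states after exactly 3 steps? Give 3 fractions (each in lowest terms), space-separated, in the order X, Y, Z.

Answer: 929/3000 1679/3000 49/375

Derivation:
Propagating the distribution step by step (d_{t+1} = d_t * P):
d_0 = (X=1/3, Y=1/3, Z=1/3)
  d_1[X] = 1/3*3/5 + 1/3*1/5 + 1/3*1/10 = 3/10
  d_1[Y] = 1/3*1/5 + 1/3*7/10 + 1/3*4/5 = 17/30
  d_1[Z] = 1/3*1/5 + 1/3*1/10 + 1/3*1/10 = 2/15
d_1 = (X=3/10, Y=17/30, Z=2/15)
  d_2[X] = 3/10*3/5 + 17/30*1/5 + 2/15*1/10 = 23/75
  d_2[Y] = 3/10*1/5 + 17/30*7/10 + 2/15*4/5 = 169/300
  d_2[Z] = 3/10*1/5 + 17/30*1/10 + 2/15*1/10 = 13/100
d_2 = (X=23/75, Y=169/300, Z=13/100)
  d_3[X] = 23/75*3/5 + 169/300*1/5 + 13/100*1/10 = 929/3000
  d_3[Y] = 23/75*1/5 + 169/300*7/10 + 13/100*4/5 = 1679/3000
  d_3[Z] = 23/75*1/5 + 169/300*1/10 + 13/100*1/10 = 49/375
d_3 = (X=929/3000, Y=1679/3000, Z=49/375)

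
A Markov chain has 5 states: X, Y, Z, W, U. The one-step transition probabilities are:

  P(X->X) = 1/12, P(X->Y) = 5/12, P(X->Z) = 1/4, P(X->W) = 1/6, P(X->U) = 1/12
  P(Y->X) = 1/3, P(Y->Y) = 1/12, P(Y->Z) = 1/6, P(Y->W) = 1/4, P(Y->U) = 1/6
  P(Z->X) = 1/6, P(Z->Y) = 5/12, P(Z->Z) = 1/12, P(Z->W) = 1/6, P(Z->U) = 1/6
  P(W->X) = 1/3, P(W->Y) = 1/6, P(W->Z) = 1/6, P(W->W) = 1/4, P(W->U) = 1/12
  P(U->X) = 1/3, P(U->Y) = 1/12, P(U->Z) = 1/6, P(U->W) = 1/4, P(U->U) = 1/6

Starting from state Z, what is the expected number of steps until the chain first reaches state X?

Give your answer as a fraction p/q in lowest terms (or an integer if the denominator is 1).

Answer: 15/4

Derivation:
Let h_i = expected steps to first reach X from state i.
Boundary: h_X = 0.
First-step equations for the other states:
  h_Y = 1 + 1/3*h_X + 1/12*h_Y + 1/6*h_Z + 1/4*h_W + 1/6*h_U
  h_Z = 1 + 1/6*h_X + 5/12*h_Y + 1/12*h_Z + 1/6*h_W + 1/6*h_U
  h_W = 1 + 1/3*h_X + 1/6*h_Y + 1/6*h_Z + 1/4*h_W + 1/12*h_U
  h_U = 1 + 1/3*h_X + 1/12*h_Y + 1/6*h_Z + 1/4*h_W + 1/6*h_U

Substituting h_X = 0 and rearranging gives the linear system (I - Q) h = 1:
  [11/12, -1/6, -1/4, -1/6] . (h_Y, h_Z, h_W, h_U) = 1
  [-5/12, 11/12, -1/6, -1/6] . (h_Y, h_Z, h_W, h_U) = 1
  [-1/6, -1/6, 3/4, -1/12] . (h_Y, h_Z, h_W, h_U) = 1
  [-1/12, -1/6, -1/4, 5/6] . (h_Y, h_Z, h_W, h_U) = 1

Solving yields:
  h_Y = 13/4
  h_Z = 15/4
  h_W = 13/4
  h_U = 13/4

Starting state is Z, so the expected hitting time is h_Z = 15/4.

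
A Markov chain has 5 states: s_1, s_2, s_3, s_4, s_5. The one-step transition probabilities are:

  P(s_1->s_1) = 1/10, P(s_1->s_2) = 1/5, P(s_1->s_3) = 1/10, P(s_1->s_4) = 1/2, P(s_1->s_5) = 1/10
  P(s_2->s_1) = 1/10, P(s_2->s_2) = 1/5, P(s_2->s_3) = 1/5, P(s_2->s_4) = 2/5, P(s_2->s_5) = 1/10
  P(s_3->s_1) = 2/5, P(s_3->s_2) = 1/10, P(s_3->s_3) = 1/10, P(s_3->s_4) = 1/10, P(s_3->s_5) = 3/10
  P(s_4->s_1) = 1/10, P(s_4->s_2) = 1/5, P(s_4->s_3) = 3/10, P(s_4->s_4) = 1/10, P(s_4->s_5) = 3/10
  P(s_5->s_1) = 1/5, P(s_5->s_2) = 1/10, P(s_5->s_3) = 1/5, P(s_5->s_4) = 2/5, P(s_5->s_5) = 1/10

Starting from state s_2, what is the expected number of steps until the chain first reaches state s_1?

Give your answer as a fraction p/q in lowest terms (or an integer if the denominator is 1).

Let h_i = expected steps to first reach s_1 from state i.
Boundary: h_s_1 = 0.
First-step equations for the other states:
  h_s_2 = 1 + 1/10*h_s_1 + 1/5*h_s_2 + 1/5*h_s_3 + 2/5*h_s_4 + 1/10*h_s_5
  h_s_3 = 1 + 2/5*h_s_1 + 1/10*h_s_2 + 1/10*h_s_3 + 1/10*h_s_4 + 3/10*h_s_5
  h_s_4 = 1 + 1/10*h_s_1 + 1/5*h_s_2 + 3/10*h_s_3 + 1/10*h_s_4 + 3/10*h_s_5
  h_s_5 = 1 + 1/5*h_s_1 + 1/10*h_s_2 + 1/5*h_s_3 + 2/5*h_s_4 + 1/10*h_s_5

Substituting h_s_1 = 0 and rearranging gives the linear system (I - Q) h = 1:
  [4/5, -1/5, -2/5, -1/10] . (h_s_2, h_s_3, h_s_4, h_s_5) = 1
  [-1/10, 9/10, -1/10, -3/10] . (h_s_2, h_s_3, h_s_4, h_s_5) = 1
  [-1/5, -3/10, 9/10, -3/10] . (h_s_2, h_s_3, h_s_4, h_s_5) = 1
  [-1/10, -1/5, -2/5, 9/10] . (h_s_2, h_s_3, h_s_4, h_s_5) = 1

Solving yields:
  h_s_2 = 7300/1321
  h_s_3 = 5250/1321
  h_s_4 = 7030/1321
  h_s_5 = 6570/1321

Starting state is s_2, so the expected hitting time is h_s_2 = 7300/1321.

Answer: 7300/1321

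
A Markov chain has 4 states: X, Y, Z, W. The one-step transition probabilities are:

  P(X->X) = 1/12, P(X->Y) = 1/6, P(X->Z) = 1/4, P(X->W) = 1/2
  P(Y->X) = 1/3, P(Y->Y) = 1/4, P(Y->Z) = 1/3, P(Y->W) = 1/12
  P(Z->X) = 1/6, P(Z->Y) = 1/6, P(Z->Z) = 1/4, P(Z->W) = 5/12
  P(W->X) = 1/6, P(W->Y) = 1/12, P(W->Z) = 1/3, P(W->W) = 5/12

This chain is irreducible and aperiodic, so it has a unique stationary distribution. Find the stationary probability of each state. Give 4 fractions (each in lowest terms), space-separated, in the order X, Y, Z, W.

Answer: 3/17 5/34 5/17 13/34

Derivation:
The stationary distribution satisfies pi = pi * P, i.e.:
  pi_X = 1/12*pi_X + 1/3*pi_Y + 1/6*pi_Z + 1/6*pi_W
  pi_Y = 1/6*pi_X + 1/4*pi_Y + 1/6*pi_Z + 1/12*pi_W
  pi_Z = 1/4*pi_X + 1/3*pi_Y + 1/4*pi_Z + 1/3*pi_W
  pi_W = 1/2*pi_X + 1/12*pi_Y + 5/12*pi_Z + 5/12*pi_W
with normalization: pi_X + pi_Y + pi_Z + pi_W = 1.

Using the first 3 balance equations plus normalization, the linear system A*pi = b is:
  [-11/12, 1/3, 1/6, 1/6] . pi = 0
  [1/6, -3/4, 1/6, 1/12] . pi = 0
  [1/4, 1/3, -3/4, 1/3] . pi = 0
  [1, 1, 1, 1] . pi = 1

Solving yields:
  pi_X = 3/17
  pi_Y = 5/34
  pi_Z = 5/17
  pi_W = 13/34

Verification (pi * P):
  3/17*1/12 + 5/34*1/3 + 5/17*1/6 + 13/34*1/6 = 3/17 = pi_X  (ok)
  3/17*1/6 + 5/34*1/4 + 5/17*1/6 + 13/34*1/12 = 5/34 = pi_Y  (ok)
  3/17*1/4 + 5/34*1/3 + 5/17*1/4 + 13/34*1/3 = 5/17 = pi_Z  (ok)
  3/17*1/2 + 5/34*1/12 + 5/17*5/12 + 13/34*5/12 = 13/34 = pi_W  (ok)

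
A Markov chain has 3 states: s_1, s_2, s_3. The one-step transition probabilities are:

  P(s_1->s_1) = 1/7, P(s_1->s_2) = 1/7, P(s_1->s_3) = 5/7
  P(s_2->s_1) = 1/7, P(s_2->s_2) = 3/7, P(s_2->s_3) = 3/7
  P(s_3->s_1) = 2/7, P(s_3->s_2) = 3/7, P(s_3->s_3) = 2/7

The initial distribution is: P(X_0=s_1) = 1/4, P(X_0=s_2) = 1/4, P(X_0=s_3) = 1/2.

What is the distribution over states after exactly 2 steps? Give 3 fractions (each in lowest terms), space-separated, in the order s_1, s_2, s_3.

Answer: 10/49 18/49 3/7

Derivation:
Propagating the distribution step by step (d_{t+1} = d_t * P):
d_0 = (s_1=1/4, s_2=1/4, s_3=1/2)
  d_1[s_1] = 1/4*1/7 + 1/4*1/7 + 1/2*2/7 = 3/14
  d_1[s_2] = 1/4*1/7 + 1/4*3/7 + 1/2*3/7 = 5/14
  d_1[s_3] = 1/4*5/7 + 1/4*3/7 + 1/2*2/7 = 3/7
d_1 = (s_1=3/14, s_2=5/14, s_3=3/7)
  d_2[s_1] = 3/14*1/7 + 5/14*1/7 + 3/7*2/7 = 10/49
  d_2[s_2] = 3/14*1/7 + 5/14*3/7 + 3/7*3/7 = 18/49
  d_2[s_3] = 3/14*5/7 + 5/14*3/7 + 3/7*2/7 = 3/7
d_2 = (s_1=10/49, s_2=18/49, s_3=3/7)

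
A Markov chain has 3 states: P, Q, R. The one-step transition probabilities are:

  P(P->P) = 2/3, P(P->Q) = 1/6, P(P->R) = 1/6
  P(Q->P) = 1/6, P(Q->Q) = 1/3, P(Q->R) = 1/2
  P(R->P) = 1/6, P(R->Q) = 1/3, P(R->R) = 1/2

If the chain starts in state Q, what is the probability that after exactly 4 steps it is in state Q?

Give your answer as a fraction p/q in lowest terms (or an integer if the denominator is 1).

Computing P^4 by repeated multiplication:
P^1 =
  P: [2/3, 1/6, 1/6]
  Q: [1/6, 1/3, 1/2]
  R: [1/6, 1/3, 1/2]
P^2 =
  P: [1/2, 2/9, 5/18]
  Q: [1/4, 11/36, 4/9]
  R: [1/4, 11/36, 4/9]
P^3 =
  P: [5/12, 1/4, 1/3]
  Q: [7/24, 7/24, 5/12]
  R: [7/24, 7/24, 5/12]
P^4 =
  P: [3/8, 19/72, 13/36]
  Q: [5/16, 41/144, 29/72]
  R: [5/16, 41/144, 29/72]

(P^4)[Q -> Q] = 41/144

Answer: 41/144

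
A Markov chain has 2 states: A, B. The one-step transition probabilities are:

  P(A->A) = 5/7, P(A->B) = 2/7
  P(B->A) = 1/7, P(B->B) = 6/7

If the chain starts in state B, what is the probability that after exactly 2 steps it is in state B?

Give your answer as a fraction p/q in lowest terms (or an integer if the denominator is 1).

Computing P^2 by repeated multiplication:
P^1 =
  A: [5/7, 2/7]
  B: [1/7, 6/7]
P^2 =
  A: [27/49, 22/49]
  B: [11/49, 38/49]

(P^2)[B -> B] = 38/49

Answer: 38/49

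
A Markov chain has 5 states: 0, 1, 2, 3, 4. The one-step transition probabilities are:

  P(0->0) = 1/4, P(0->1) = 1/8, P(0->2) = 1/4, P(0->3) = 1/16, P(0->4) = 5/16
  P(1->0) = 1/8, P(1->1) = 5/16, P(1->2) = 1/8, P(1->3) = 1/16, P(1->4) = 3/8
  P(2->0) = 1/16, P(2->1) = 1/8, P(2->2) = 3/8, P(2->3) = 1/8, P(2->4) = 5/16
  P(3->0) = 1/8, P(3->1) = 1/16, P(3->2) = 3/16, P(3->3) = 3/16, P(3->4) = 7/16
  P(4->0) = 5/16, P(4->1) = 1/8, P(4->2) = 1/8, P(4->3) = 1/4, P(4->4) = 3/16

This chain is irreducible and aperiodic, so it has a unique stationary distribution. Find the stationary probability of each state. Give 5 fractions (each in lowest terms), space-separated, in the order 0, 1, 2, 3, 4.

The stationary distribution satisfies pi = pi * P, i.e.:
  pi_0 = 1/4*pi_0 + 1/8*pi_1 + 1/16*pi_2 + 1/8*pi_3 + 5/16*pi_4
  pi_1 = 1/8*pi_0 + 5/16*pi_1 + 1/8*pi_2 + 1/16*pi_3 + 1/8*pi_4
  pi_2 = 1/4*pi_0 + 1/8*pi_1 + 3/8*pi_2 + 3/16*pi_3 + 1/8*pi_4
  pi_3 = 1/16*pi_0 + 1/16*pi_1 + 1/8*pi_2 + 3/16*pi_3 + 1/4*pi_4
  pi_4 = 5/16*pi_0 + 3/8*pi_1 + 5/16*pi_2 + 7/16*pi_3 + 3/16*pi_4
with normalization: pi_0 + pi_1 + pi_2 + pi_3 + pi_4 = 1.

Using the first 4 balance equations plus normalization, the linear system A*pi = b is:
  [-3/4, 1/8, 1/16, 1/8, 5/16] . pi = 0
  [1/8, -11/16, 1/8, 1/16, 1/8] . pi = 0
  [1/4, 1/8, -5/8, 3/16, 1/8] . pi = 0
  [1/16, 1/16, 1/8, -13/16, 1/4] . pi = 0
  [1, 1, 1, 1, 1] . pi = 1

Solving yields:
  pi_0 = 4339/22531
  pi_1 = 3204/22531
  pi_2 = 9525/45062
  pi_3 = 3410/22531
  pi_4 = 13631/45062

Verification (pi * P):
  4339/22531*1/4 + 3204/22531*1/8 + 9525/45062*1/16 + 3410/22531*1/8 + 13631/45062*5/16 = 4339/22531 = pi_0  (ok)
  4339/22531*1/8 + 3204/22531*5/16 + 9525/45062*1/8 + 3410/22531*1/16 + 13631/45062*1/8 = 3204/22531 = pi_1  (ok)
  4339/22531*1/4 + 3204/22531*1/8 + 9525/45062*3/8 + 3410/22531*3/16 + 13631/45062*1/8 = 9525/45062 = pi_2  (ok)
  4339/22531*1/16 + 3204/22531*1/16 + 9525/45062*1/8 + 3410/22531*3/16 + 13631/45062*1/4 = 3410/22531 = pi_3  (ok)
  4339/22531*5/16 + 3204/22531*3/8 + 9525/45062*5/16 + 3410/22531*7/16 + 13631/45062*3/16 = 13631/45062 = pi_4  (ok)

Answer: 4339/22531 3204/22531 9525/45062 3410/22531 13631/45062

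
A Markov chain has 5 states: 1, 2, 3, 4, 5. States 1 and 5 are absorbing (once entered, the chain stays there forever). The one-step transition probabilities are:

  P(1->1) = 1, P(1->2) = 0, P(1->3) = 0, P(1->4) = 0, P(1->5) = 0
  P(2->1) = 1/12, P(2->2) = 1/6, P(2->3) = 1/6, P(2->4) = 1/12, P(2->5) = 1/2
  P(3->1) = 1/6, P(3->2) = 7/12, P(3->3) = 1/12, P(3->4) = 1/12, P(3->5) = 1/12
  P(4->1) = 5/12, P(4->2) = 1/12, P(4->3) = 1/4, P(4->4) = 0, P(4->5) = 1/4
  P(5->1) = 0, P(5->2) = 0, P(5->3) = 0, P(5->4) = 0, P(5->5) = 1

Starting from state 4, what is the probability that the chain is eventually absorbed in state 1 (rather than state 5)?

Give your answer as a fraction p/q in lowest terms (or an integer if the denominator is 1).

Answer: 9/17

Derivation:
Let a_i = P(absorbed in 1 | start in state i).
Boundary conditions: a_1 = 1, a_5 = 0.
For each transient state i, a_i = sum_j P(i->j) * a_j:
  a_2 = 1/12*a_1 + 1/6*a_2 + 1/6*a_3 + 1/12*a_4 + 1/2*a_5
  a_3 = 1/6*a_1 + 7/12*a_2 + 1/12*a_3 + 1/12*a_4 + 1/12*a_5
  a_4 = 5/12*a_1 + 1/12*a_2 + 1/4*a_3 + 0*a_4 + 1/4*a_5

Substituting a_1 = 1 and a_5 = 0, rearrange to (I - Q) a = r where r[i] = P(i -> 1):
  [5/6, -1/6, -1/12] . (a_2, a_3, a_4) = 1/12
  [-7/12, 11/12, -1/12] . (a_2, a_3, a_4) = 1/6
  [-1/12, -1/4, 1] . (a_2, a_3, a_4) = 5/12

Solving yields:
  a_2 = 31/136
  a_3 = 3/8
  a_4 = 9/17

Starting state is 4, so the absorption probability is a_4 = 9/17.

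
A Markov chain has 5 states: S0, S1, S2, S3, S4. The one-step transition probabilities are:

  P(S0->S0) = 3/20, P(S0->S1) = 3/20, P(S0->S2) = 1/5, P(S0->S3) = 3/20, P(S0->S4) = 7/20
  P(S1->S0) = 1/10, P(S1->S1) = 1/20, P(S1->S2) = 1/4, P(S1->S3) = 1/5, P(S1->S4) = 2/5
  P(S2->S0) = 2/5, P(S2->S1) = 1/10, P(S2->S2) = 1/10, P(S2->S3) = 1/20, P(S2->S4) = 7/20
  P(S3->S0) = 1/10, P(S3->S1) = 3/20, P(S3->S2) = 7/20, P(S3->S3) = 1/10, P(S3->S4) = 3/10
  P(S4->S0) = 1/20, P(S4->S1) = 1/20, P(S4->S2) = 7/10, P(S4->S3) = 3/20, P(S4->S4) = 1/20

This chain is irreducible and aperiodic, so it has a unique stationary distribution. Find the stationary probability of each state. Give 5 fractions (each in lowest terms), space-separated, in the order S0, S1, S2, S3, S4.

Answer: 3253/16811 13075/134488 21799/67244 15683/134488 9027/33622

Derivation:
The stationary distribution satisfies pi = pi * P, i.e.:
  pi_S0 = 3/20*pi_S0 + 1/10*pi_S1 + 2/5*pi_S2 + 1/10*pi_S3 + 1/20*pi_S4
  pi_S1 = 3/20*pi_S0 + 1/20*pi_S1 + 1/10*pi_S2 + 3/20*pi_S3 + 1/20*pi_S4
  pi_S2 = 1/5*pi_S0 + 1/4*pi_S1 + 1/10*pi_S2 + 7/20*pi_S3 + 7/10*pi_S4
  pi_S3 = 3/20*pi_S0 + 1/5*pi_S1 + 1/20*pi_S2 + 1/10*pi_S3 + 3/20*pi_S4
  pi_S4 = 7/20*pi_S0 + 2/5*pi_S1 + 7/20*pi_S2 + 3/10*pi_S3 + 1/20*pi_S4
with normalization: pi_S0 + pi_S1 + pi_S2 + pi_S3 + pi_S4 = 1.

Using the first 4 balance equations plus normalization, the linear system A*pi = b is:
  [-17/20, 1/10, 2/5, 1/10, 1/20] . pi = 0
  [3/20, -19/20, 1/10, 3/20, 1/20] . pi = 0
  [1/5, 1/4, -9/10, 7/20, 7/10] . pi = 0
  [3/20, 1/5, 1/20, -9/10, 3/20] . pi = 0
  [1, 1, 1, 1, 1] . pi = 1

Solving yields:
  pi_S0 = 3253/16811
  pi_S1 = 13075/134488
  pi_S2 = 21799/67244
  pi_S3 = 15683/134488
  pi_S4 = 9027/33622

Verification (pi * P):
  3253/16811*3/20 + 13075/134488*1/10 + 21799/67244*2/5 + 15683/134488*1/10 + 9027/33622*1/20 = 3253/16811 = pi_S0  (ok)
  3253/16811*3/20 + 13075/134488*1/20 + 21799/67244*1/10 + 15683/134488*3/20 + 9027/33622*1/20 = 13075/134488 = pi_S1  (ok)
  3253/16811*1/5 + 13075/134488*1/4 + 21799/67244*1/10 + 15683/134488*7/20 + 9027/33622*7/10 = 21799/67244 = pi_S2  (ok)
  3253/16811*3/20 + 13075/134488*1/5 + 21799/67244*1/20 + 15683/134488*1/10 + 9027/33622*3/20 = 15683/134488 = pi_S3  (ok)
  3253/16811*7/20 + 13075/134488*2/5 + 21799/67244*7/20 + 15683/134488*3/10 + 9027/33622*1/20 = 9027/33622 = pi_S4  (ok)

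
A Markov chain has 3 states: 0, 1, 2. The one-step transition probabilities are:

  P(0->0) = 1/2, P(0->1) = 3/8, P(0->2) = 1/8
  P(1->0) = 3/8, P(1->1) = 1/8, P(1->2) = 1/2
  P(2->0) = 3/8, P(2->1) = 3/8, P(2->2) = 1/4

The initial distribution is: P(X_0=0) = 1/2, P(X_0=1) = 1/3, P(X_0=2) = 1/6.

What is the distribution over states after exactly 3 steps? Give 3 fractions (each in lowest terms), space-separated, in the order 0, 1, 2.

Propagating the distribution step by step (d_{t+1} = d_t * P):
d_0 = (0=1/2, 1=1/3, 2=1/6)
  d_1[0] = 1/2*1/2 + 1/3*3/8 + 1/6*3/8 = 7/16
  d_1[1] = 1/2*3/8 + 1/3*1/8 + 1/6*3/8 = 7/24
  d_1[2] = 1/2*1/8 + 1/3*1/2 + 1/6*1/4 = 13/48
d_1 = (0=7/16, 1=7/24, 2=13/48)
  d_2[0] = 7/16*1/2 + 7/24*3/8 + 13/48*3/8 = 55/128
  d_2[1] = 7/16*3/8 + 7/24*1/8 + 13/48*3/8 = 29/96
  d_2[2] = 7/16*1/8 + 7/24*1/2 + 13/48*1/4 = 103/384
d_2 = (0=55/128, 1=29/96, 2=103/384)
  d_3[0] = 55/128*1/2 + 29/96*3/8 + 103/384*3/8 = 439/1024
  d_3[1] = 55/128*3/8 + 29/96*1/8 + 103/384*3/8 = 115/384
  d_3[2] = 55/128*1/8 + 29/96*1/2 + 103/384*1/4 = 835/3072
d_3 = (0=439/1024, 1=115/384, 2=835/3072)

Answer: 439/1024 115/384 835/3072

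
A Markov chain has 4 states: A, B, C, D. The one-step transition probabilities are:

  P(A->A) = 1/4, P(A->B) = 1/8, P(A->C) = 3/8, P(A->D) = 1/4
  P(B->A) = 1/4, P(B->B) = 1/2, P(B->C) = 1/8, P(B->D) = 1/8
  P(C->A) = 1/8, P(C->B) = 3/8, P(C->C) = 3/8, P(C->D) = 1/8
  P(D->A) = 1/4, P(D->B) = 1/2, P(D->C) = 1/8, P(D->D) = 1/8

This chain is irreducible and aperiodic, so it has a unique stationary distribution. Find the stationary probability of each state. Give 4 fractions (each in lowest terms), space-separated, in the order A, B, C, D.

The stationary distribution satisfies pi = pi * P, i.e.:
  pi_A = 1/4*pi_A + 1/4*pi_B + 1/8*pi_C + 1/4*pi_D
  pi_B = 1/8*pi_A + 1/2*pi_B + 3/8*pi_C + 1/2*pi_D
  pi_C = 3/8*pi_A + 1/8*pi_B + 3/8*pi_C + 1/8*pi_D
  pi_D = 1/4*pi_A + 1/8*pi_B + 1/8*pi_C + 1/8*pi_D
with normalization: pi_A + pi_B + pi_C + pi_D = 1.

Using the first 3 balance equations plus normalization, the linear system A*pi = b is:
  [-3/4, 1/4, 1/8, 1/4] . pi = 0
  [1/8, -1/2, 3/8, 1/2] . pi = 0
  [3/8, 1/8, -5/8, 1/8] . pi = 0
  [1, 1, 1, 1] . pi = 1

Solving yields:
  pi_A = 11/50
  pi_B = 31/80
  pi_C = 6/25
  pi_D = 61/400

Verification (pi * P):
  11/50*1/4 + 31/80*1/4 + 6/25*1/8 + 61/400*1/4 = 11/50 = pi_A  (ok)
  11/50*1/8 + 31/80*1/2 + 6/25*3/8 + 61/400*1/2 = 31/80 = pi_B  (ok)
  11/50*3/8 + 31/80*1/8 + 6/25*3/8 + 61/400*1/8 = 6/25 = pi_C  (ok)
  11/50*1/4 + 31/80*1/8 + 6/25*1/8 + 61/400*1/8 = 61/400 = pi_D  (ok)

Answer: 11/50 31/80 6/25 61/400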